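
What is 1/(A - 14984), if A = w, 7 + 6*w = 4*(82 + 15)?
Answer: -2/29841 ≈ -6.7022e-5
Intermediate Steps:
w = 127/2 (w = -7/6 + (4*(82 + 15))/6 = -7/6 + (4*97)/6 = -7/6 + (⅙)*388 = -7/6 + 194/3 = 127/2 ≈ 63.500)
A = 127/2 ≈ 63.500
1/(A - 14984) = 1/(127/2 - 14984) = 1/(-29841/2) = -2/29841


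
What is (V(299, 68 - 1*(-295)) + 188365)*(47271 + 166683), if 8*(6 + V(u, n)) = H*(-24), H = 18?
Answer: 40288607970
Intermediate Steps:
V(u, n) = -60 (V(u, n) = -6 + (18*(-24))/8 = -6 + (1/8)*(-432) = -6 - 54 = -60)
(V(299, 68 - 1*(-295)) + 188365)*(47271 + 166683) = (-60 + 188365)*(47271 + 166683) = 188305*213954 = 40288607970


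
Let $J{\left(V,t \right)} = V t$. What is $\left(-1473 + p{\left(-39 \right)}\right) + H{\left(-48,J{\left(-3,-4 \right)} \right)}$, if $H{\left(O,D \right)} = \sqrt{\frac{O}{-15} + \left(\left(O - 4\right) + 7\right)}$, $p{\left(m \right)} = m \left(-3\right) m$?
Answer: $-6036 + \frac{i \sqrt{1045}}{5} \approx -6036.0 + 6.4653 i$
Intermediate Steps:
$p{\left(m \right)} = - 3 m^{2}$ ($p{\left(m \right)} = - 3 m m = - 3 m^{2}$)
$H{\left(O,D \right)} = \sqrt{3 + \frac{14 O}{15}}$ ($H{\left(O,D \right)} = \sqrt{O \left(- \frac{1}{15}\right) + \left(\left(-4 + O\right) + 7\right)} = \sqrt{- \frac{O}{15} + \left(3 + O\right)} = \sqrt{3 + \frac{14 O}{15}}$)
$\left(-1473 + p{\left(-39 \right)}\right) + H{\left(-48,J{\left(-3,-4 \right)} \right)} = \left(-1473 - 3 \left(-39\right)^{2}\right) + \frac{\sqrt{675 + 210 \left(-48\right)}}{15} = \left(-1473 - 4563\right) + \frac{\sqrt{675 - 10080}}{15} = \left(-1473 - 4563\right) + \frac{\sqrt{-9405}}{15} = -6036 + \frac{3 i \sqrt{1045}}{15} = -6036 + \frac{i \sqrt{1045}}{5}$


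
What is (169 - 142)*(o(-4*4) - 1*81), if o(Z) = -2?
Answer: -2241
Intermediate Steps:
(169 - 142)*(o(-4*4) - 1*81) = (169 - 142)*(-2 - 1*81) = 27*(-2 - 81) = 27*(-83) = -2241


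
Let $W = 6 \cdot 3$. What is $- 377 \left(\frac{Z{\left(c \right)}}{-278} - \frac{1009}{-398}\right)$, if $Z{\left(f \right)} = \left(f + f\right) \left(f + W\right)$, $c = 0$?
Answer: $- \frac{380393}{398} \approx -955.76$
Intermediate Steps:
$W = 18$
$Z{\left(f \right)} = 2 f \left(18 + f\right)$ ($Z{\left(f \right)} = \left(f + f\right) \left(f + 18\right) = 2 f \left(18 + f\right)$)
$- 377 \left(\frac{Z{\left(c \right)}}{-278} - \frac{1009}{-398}\right) = - 377 \left(\frac{2 \cdot 0 \left(18 + 0\right)}{-278} - \frac{1009}{-398}\right) = - 377 \left(2 \cdot 0 \cdot 18 \left(- \frac{1}{278}\right) - - \frac{1009}{398}\right) = - 377 \left(0 \left(- \frac{1}{278}\right) + \frac{1009}{398}\right) = - 377 \left(0 + \frac{1009}{398}\right) = \left(-377\right) \frac{1009}{398} = - \frac{380393}{398}$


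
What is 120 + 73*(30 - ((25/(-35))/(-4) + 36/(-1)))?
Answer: 137899/28 ≈ 4925.0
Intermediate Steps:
120 + 73*(30 - ((25/(-35))/(-4) + 36/(-1))) = 120 + 73*(30 - ((25*(-1/35))*(-1/4) + 36*(-1))) = 120 + 73*(30 - (-5/7*(-1/4) - 36)) = 120 + 73*(30 - (5/28 - 36)) = 120 + 73*(30 - 1*(-1003/28)) = 120 + 73*(30 + 1003/28) = 120 + 73*(1843/28) = 120 + 134539/28 = 137899/28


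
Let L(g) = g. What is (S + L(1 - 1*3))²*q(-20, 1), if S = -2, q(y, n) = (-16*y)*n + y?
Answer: 4800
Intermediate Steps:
q(y, n) = y - 16*n*y (q(y, n) = -16*n*y + y = y - 16*n*y)
(S + L(1 - 1*3))²*q(-20, 1) = (-2 + (1 - 1*3))²*(-20*(1 - 16*1)) = (-2 + (1 - 3))²*(-20*(1 - 16)) = (-2 - 2)²*(-20*(-15)) = (-4)²*300 = 16*300 = 4800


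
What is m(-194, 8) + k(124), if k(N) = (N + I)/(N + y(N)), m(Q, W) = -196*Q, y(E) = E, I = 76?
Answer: 1178769/31 ≈ 38025.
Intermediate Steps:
k(N) = (76 + N)/(2*N) (k(N) = (N + 76)/(N + N) = (76 + N)/((2*N)) = (76 + N)*(1/(2*N)) = (76 + N)/(2*N))
m(-194, 8) + k(124) = -196*(-194) + (½)*(76 + 124)/124 = 38024 + (½)*(1/124)*200 = 38024 + 25/31 = 1178769/31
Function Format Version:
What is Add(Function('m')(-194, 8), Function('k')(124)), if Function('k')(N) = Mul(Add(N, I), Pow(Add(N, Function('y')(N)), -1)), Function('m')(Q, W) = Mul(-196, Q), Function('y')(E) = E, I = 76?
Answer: Rational(1178769, 31) ≈ 38025.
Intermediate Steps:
Function('k')(N) = Mul(Rational(1, 2), Pow(N, -1), Add(76, N)) (Function('k')(N) = Mul(Add(N, 76), Pow(Add(N, N), -1)) = Mul(Add(76, N), Pow(Mul(2, N), -1)) = Mul(Add(76, N), Mul(Rational(1, 2), Pow(N, -1))) = Mul(Rational(1, 2), Pow(N, -1), Add(76, N)))
Add(Function('m')(-194, 8), Function('k')(124)) = Add(Mul(-196, -194), Mul(Rational(1, 2), Pow(124, -1), Add(76, 124))) = Add(38024, Mul(Rational(1, 2), Rational(1, 124), 200)) = Add(38024, Rational(25, 31)) = Rational(1178769, 31)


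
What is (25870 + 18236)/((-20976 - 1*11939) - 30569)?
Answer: -22053/31742 ≈ -0.69476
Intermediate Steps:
(25870 + 18236)/((-20976 - 1*11939) - 30569) = 44106/((-20976 - 11939) - 30569) = 44106/(-32915 - 30569) = 44106/(-63484) = 44106*(-1/63484) = -22053/31742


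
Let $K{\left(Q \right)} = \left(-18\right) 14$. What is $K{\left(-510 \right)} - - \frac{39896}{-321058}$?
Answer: $- \frac{40473256}{160529} \approx -252.12$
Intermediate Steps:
$K{\left(Q \right)} = -252$
$K{\left(-510 \right)} - - \frac{39896}{-321058} = -252 - - \frac{39896}{-321058} = -252 - \left(-39896\right) \left(- \frac{1}{321058}\right) = -252 - \frac{19948}{160529} = - \frac{40473256}{160529}$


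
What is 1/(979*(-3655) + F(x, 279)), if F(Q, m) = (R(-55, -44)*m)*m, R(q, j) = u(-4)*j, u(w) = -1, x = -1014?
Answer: -1/153241 ≈ -6.5257e-6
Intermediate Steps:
R(q, j) = -j
F(Q, m) = 44*m² (F(Q, m) = ((-1*(-44))*m)*m = (44*m)*m = 44*m²)
1/(979*(-3655) + F(x, 279)) = 1/(979*(-3655) + 44*279²) = 1/(-3578245 + 44*77841) = 1/(-3578245 + 3425004) = 1/(-153241) = -1/153241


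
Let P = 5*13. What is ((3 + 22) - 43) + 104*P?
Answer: 6742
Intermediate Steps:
P = 65
((3 + 22) - 43) + 104*P = ((3 + 22) - 43) + 104*65 = (25 - 43) + 6760 = -18 + 6760 = 6742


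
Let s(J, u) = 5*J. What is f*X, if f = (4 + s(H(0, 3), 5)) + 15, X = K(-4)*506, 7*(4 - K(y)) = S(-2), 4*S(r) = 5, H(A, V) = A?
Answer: 514349/14 ≈ 36739.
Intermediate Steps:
S(r) = 5/4 (S(r) = (¼)*5 = 5/4)
K(y) = 107/28 (K(y) = 4 - ⅐*5/4 = 4 - 5/28 = 107/28)
X = 27071/14 (X = (107/28)*506 = 27071/14 ≈ 1933.6)
f = 19 (f = (4 + 5*0) + 15 = (4 + 0) + 15 = 4 + 15 = 19)
f*X = 19*(27071/14) = 514349/14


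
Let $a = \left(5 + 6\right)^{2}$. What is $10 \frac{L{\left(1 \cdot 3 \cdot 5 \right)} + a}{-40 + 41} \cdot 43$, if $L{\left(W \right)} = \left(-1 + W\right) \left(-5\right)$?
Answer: $21930$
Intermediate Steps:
$L{\left(W \right)} = 5 - 5 W$
$a = 121$ ($a = 11^{2} = 121$)
$10 \frac{L{\left(1 \cdot 3 \cdot 5 \right)} + a}{-40 + 41} \cdot 43 = 10 \frac{\left(5 - 5 \cdot 1 \cdot 3 \cdot 5\right) + 121}{-40 + 41} \cdot 43 = 10 \frac{\left(5 - 5 \cdot 3 \cdot 5\right) + 121}{1} \cdot 43 = 10 \left(\left(5 - 75\right) + 121\right) 1 \cdot 43 = 10 \left(-70 + 121\right) 1 \cdot 43 = 10 \cdot 51 \cdot 1 \cdot 43 = 10 \cdot 51 \cdot 43 = 510 \cdot 43 = 21930$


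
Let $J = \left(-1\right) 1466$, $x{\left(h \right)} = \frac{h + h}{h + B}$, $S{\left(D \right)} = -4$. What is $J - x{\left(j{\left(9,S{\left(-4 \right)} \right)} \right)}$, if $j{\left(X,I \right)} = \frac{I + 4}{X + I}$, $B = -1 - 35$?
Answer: $-1466$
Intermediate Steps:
$B = -36$ ($B = -1 - 35 = -36$)
$j{\left(X,I \right)} = \frac{4 + I}{I + X}$
$x{\left(h \right)} = \frac{2 h}{-36 + h}$ ($x{\left(h \right)} = \frac{h + h}{h - 36} = \frac{2 h}{-36 + h}$)
$J = -1466$
$J - x{\left(j{\left(9,S{\left(-4 \right)} \right)} \right)} = -1466 - \frac{2 \frac{4 - 4}{-4 + 9}}{-36 + \frac{4 - 4}{-4 + 9}} = -1466 - \frac{2 \cdot \frac{1}{5} \cdot 0}{-36 + \frac{1}{5} \cdot 0} = -1466 - 2 \cdot 0 \frac{1}{-36 + 0} = -1466 - 2 \cdot 0 \frac{1}{-36} = -1466 - 2 \cdot 0 \left(- \frac{1}{36}\right) = -1466 - 0 = -1466 + 0 = -1466$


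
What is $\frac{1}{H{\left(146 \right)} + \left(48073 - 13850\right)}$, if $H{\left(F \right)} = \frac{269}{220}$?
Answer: $\frac{220}{7529329} \approx 2.9219 \cdot 10^{-5}$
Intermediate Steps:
$H{\left(F \right)} = \frac{269}{220}$ ($H{\left(F \right)} = 269 \cdot \frac{1}{220} = \frac{269}{220}$)
$\frac{1}{H{\left(146 \right)} + \left(48073 - 13850\right)} = \frac{1}{\frac{269}{220} + \left(48073 - 13850\right)} = \frac{1}{\frac{269}{220} + 34223} = \frac{1}{\frac{7529329}{220}} = \frac{220}{7529329}$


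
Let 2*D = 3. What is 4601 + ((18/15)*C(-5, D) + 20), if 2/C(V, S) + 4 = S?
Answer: 115501/25 ≈ 4620.0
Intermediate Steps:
D = 3/2 (D = (½)*3 = 3/2 ≈ 1.5000)
C(V, S) = 2/(-4 + S)
4601 + ((18/15)*C(-5, D) + 20) = 4601 + ((18/15)*(2/(-4 + 3/2)) + 20) = 4601 + ((18*(1/15))*(2/(-5/2)) + 20) = 4601 + (6*(2*(-⅖))/5 + 20) = 4601 + ((6/5)*(-⅘) + 20) = 4601 + (-24/25 + 20) = 4601 + 476/25 = 115501/25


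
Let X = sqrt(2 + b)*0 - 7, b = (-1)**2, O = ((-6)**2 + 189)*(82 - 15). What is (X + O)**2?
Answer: 227044624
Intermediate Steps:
O = 15075 (O = (36 + 189)*67 = 225*67 = 15075)
b = 1
X = -7 (X = sqrt(2 + 1)*0 - 7 = sqrt(3)*0 - 7 = 0 - 7 = -7)
(X + O)**2 = (-7 + 15075)**2 = 15068**2 = 227044624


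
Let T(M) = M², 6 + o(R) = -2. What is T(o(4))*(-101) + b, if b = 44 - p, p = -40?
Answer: -6380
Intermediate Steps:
o(R) = -8 (o(R) = -6 - 2 = -8)
b = 84 (b = 44 - 1*(-40) = 44 + 40 = 84)
T(o(4))*(-101) + b = (-8)²*(-101) + 84 = 64*(-101) + 84 = -6464 + 84 = -6380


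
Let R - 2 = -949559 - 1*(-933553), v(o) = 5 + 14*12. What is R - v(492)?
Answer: -16177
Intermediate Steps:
v(o) = 173 (v(o) = 5 + 168 = 173)
R = -16004 (R = 2 + (-949559 - 1*(-933553)) = 2 + (-949559 + 933553) = 2 - 16006 = -16004)
R - v(492) = -16004 - 1*173 = -16004 - 173 = -16177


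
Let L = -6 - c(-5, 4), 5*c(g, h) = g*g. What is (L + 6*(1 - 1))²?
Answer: 121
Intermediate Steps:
c(g, h) = g²/5 (c(g, h) = (g*g)/5 = g²/5)
L = -11 (L = -6 - (-5)²/5 = -6 - 25/5 = -6 - 1*5 = -6 - 5 = -11)
(L + 6*(1 - 1))² = (-11 + 6*(1 - 1))² = (-11 + 6*0)² = (-11 + 0)² = (-11)² = 121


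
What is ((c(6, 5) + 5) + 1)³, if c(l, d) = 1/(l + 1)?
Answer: 79507/343 ≈ 231.80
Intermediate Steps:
c(l, d) = 1/(1 + l)
((c(6, 5) + 5) + 1)³ = ((1/(1 + 6) + 5) + 1)³ = ((1/7 + 5) + 1)³ = ((⅐ + 5) + 1)³ = (36/7 + 1)³ = (43/7)³ = 79507/343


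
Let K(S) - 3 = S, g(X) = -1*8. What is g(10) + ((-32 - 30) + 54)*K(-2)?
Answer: -16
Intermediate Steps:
g(X) = -8
K(S) = 3 + S
g(10) + ((-32 - 30) + 54)*K(-2) = -8 + ((-32 - 30) + 54)*(3 - 2) = -8 + (-62 + 54)*1 = -8 - 8*1 = -8 - 8 = -16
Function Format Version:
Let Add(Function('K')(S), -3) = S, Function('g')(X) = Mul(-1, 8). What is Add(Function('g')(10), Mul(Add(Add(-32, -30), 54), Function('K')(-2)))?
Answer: -16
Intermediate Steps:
Function('g')(X) = -8
Function('K')(S) = Add(3, S)
Add(Function('g')(10), Mul(Add(Add(-32, -30), 54), Function('K')(-2))) = Add(-8, Mul(Add(Add(-32, -30), 54), Add(3, -2))) = Add(-8, Mul(Add(-62, 54), 1)) = Add(-8, Mul(-8, 1)) = Add(-8, -8) = -16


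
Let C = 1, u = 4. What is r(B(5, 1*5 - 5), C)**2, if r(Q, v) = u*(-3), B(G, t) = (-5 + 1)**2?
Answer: 144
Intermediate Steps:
B(G, t) = 16 (B(G, t) = (-4)**2 = 16)
r(Q, v) = -12 (r(Q, v) = 4*(-3) = -12)
r(B(5, 1*5 - 5), C)**2 = (-12)**2 = 144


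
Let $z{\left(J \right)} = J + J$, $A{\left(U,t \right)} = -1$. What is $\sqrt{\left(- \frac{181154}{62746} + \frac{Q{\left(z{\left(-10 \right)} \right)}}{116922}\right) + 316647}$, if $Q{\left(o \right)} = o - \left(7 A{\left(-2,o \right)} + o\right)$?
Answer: $\frac{\sqrt{4260651260426578799298894}}{3668193906} \approx 562.71$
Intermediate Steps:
$z{\left(J \right)} = 2 J$
$Q{\left(o \right)} = 7$ ($Q{\left(o \right)} = o - \left(7 \left(-1\right) + o\right) = o - \left(-7 + o\right) = 7$)
$\sqrt{\left(- \frac{181154}{62746} + \frac{Q{\left(z{\left(-10 \right)} \right)}}{116922}\right) + 316647} = \sqrt{\left(- \frac{181154}{62746} + \frac{7}{116922}\right) + 316647} = \sqrt{\left(\left(-181154\right) \frac{1}{62746} + 7 \cdot \frac{1}{116922}\right) + 316647} = \sqrt{\left(- \frac{90577}{31373} + \frac{7}{116922}\right) + 316647} = \sqrt{- \frac{10590224383}{3668193906} + 316647} = \sqrt{\frac{1161512005528799}{3668193906}} = \frac{\sqrt{4260651260426578799298894}}{3668193906}$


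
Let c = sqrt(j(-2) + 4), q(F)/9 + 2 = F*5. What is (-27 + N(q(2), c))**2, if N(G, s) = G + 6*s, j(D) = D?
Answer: 2097 + 540*sqrt(2) ≈ 2860.7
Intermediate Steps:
q(F) = -18 + 45*F (q(F) = -18 + 9*(F*5) = -18 + 9*(5*F) = -18 + 45*F)
c = sqrt(2) (c = sqrt(-2 + 4) = sqrt(2) ≈ 1.4142)
(-27 + N(q(2), c))**2 = (-27 + ((-18 + 45*2) + 6*sqrt(2)))**2 = (-27 + ((-18 + 90) + 6*sqrt(2)))**2 = (-27 + (72 + 6*sqrt(2)))**2 = (45 + 6*sqrt(2))**2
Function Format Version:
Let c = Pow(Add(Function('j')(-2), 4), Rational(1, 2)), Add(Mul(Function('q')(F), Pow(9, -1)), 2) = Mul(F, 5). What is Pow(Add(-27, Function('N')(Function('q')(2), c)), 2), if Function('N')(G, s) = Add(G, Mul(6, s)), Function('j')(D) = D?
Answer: Add(2097, Mul(540, Pow(2, Rational(1, 2)))) ≈ 2860.7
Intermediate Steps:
Function('q')(F) = Add(-18, Mul(45, F)) (Function('q')(F) = Add(-18, Mul(9, Mul(F, 5))) = Add(-18, Mul(9, Mul(5, F))) = Add(-18, Mul(45, F)))
c = Pow(2, Rational(1, 2)) (c = Pow(Add(-2, 4), Rational(1, 2)) = Pow(2, Rational(1, 2)) ≈ 1.4142)
Pow(Add(-27, Function('N')(Function('q')(2), c)), 2) = Pow(Add(-27, Add(Add(-18, Mul(45, 2)), Mul(6, Pow(2, Rational(1, 2))))), 2) = Pow(Add(-27, Add(Add(-18, 90), Mul(6, Pow(2, Rational(1, 2))))), 2) = Pow(Add(-27, Add(72, Mul(6, Pow(2, Rational(1, 2))))), 2) = Pow(Add(45, Mul(6, Pow(2, Rational(1, 2)))), 2)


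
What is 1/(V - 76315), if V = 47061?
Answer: -1/29254 ≈ -3.4183e-5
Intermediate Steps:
1/(V - 76315) = 1/(47061 - 76315) = 1/(-29254) = -1/29254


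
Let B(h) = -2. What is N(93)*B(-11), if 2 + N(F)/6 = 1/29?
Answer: 684/29 ≈ 23.586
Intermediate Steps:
N(F) = -342/29 (N(F) = -12 + 6/29 = -342/29)
N(93)*B(-11) = -342/29*(-2) = 684/29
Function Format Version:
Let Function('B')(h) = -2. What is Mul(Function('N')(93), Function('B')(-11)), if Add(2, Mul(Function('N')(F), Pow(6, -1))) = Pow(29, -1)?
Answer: Rational(684, 29) ≈ 23.586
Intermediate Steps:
Function('N')(F) = Rational(-342, 29) (Function('N')(F) = Add(-12, Mul(6, Pow(29, -1))) = Add(-12, Mul(6, Rational(1, 29))) = Add(-12, Rational(6, 29)) = Rational(-342, 29))
Mul(Function('N')(93), Function('B')(-11)) = Mul(Rational(-342, 29), -2) = Rational(684, 29)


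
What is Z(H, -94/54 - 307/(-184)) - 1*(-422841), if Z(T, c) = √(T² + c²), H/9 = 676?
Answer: 422841 + 5*√36542779425049/4968 ≈ 4.2893e+5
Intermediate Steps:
H = 6084 (H = 9*676 = 6084)
Z(H, -94/54 - 307/(-184)) - 1*(-422841) = √(6084² + (-94/54 - 307/(-184))²) - 1*(-422841) = √(37015056 + (-94*1/54 - 307*(-1/184))²) + 422841 = √(37015056 + (-47/27 + 307/184)²) + 422841 = √(37015056 + (-359/4968)²) + 422841 = √(37015056 + 128881/24681024) + 422841 = √(913569485626225/24681024) + 422841 = 5*√36542779425049/4968 + 422841 = 422841 + 5*√36542779425049/4968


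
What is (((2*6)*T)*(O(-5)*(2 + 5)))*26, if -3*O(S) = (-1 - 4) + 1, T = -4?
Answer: -11648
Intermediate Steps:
O(S) = 4/3 (O(S) = -((-1 - 4) + 1)/3 = -(-5 + 1)/3 = -1/3*(-4) = 4/3)
(((2*6)*T)*(O(-5)*(2 + 5)))*26 = (((2*6)*(-4))*(4*(2 + 5)/3))*26 = ((12*(-4))*((4/3)*7))*26 = -48*28/3*26 = -448*26 = -11648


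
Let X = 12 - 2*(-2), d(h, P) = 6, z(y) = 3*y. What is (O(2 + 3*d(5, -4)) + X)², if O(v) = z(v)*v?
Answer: 1478656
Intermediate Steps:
X = 16 (X = 12 + 4 = 16)
O(v) = 3*v² (O(v) = (3*v)*v = 3*v²)
(O(2 + 3*d(5, -4)) + X)² = (3*(2 + 3*6)² + 16)² = (3*(2 + 18)² + 16)² = (3*20² + 16)² = (3*400 + 16)² = (1200 + 16)² = 1216² = 1478656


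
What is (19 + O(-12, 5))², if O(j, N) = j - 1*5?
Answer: 4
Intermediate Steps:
O(j, N) = -5 + j (O(j, N) = j - 5 = -5 + j)
(19 + O(-12, 5))² = (19 + (-5 - 12))² = (19 - 17)² = 2² = 4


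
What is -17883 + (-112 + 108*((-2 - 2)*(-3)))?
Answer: -16699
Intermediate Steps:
-17883 + (-112 + 108*((-2 - 2)*(-3))) = -17883 + (-112 + 108*(-4*(-3))) = -17883 + (-112 + 108*12) = -17883 + (-112 + 1296) = -17883 + 1184 = -16699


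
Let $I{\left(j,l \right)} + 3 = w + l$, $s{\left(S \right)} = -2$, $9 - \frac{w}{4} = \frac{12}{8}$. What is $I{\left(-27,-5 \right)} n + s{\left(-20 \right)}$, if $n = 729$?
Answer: $16036$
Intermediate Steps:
$w = 30$ ($w = 36 - 4 \cdot \frac{12}{8} = 36 - 4 \cdot 12 \cdot \frac{1}{8} = 36 - 6 = 30$)
$I{\left(j,l \right)} = 27 + l$ ($I{\left(j,l \right)} = -3 + \left(30 + l\right) = 27 + l$)
$I{\left(-27,-5 \right)} n + s{\left(-20 \right)} = \left(27 - 5\right) 729 - 2 = 22 \cdot 729 - 2 = 16038 - 2 = 16036$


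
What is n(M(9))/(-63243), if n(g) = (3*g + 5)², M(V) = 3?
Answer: -196/63243 ≈ -0.0030992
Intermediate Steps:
n(g) = (5 + 3*g)²
n(M(9))/(-63243) = (5 + 3*3)²/(-63243) = (5 + 9)²*(-1/63243) = 14²*(-1/63243) = 196*(-1/63243) = -196/63243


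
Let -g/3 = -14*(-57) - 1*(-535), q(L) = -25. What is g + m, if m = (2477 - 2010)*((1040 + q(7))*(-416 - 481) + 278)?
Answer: -425056658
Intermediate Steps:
g = -3999 (g = -3*(-14*(-57) - 1*(-535)) = -3*(798 + 535) = -3*1333 = -3999)
m = -425052659 (m = (2477 - 2010)*((1040 - 25)*(-416 - 481) + 278) = 467*(1015*(-897) + 278) = 467*(-910455 + 278) = 467*(-910177) = -425052659)
g + m = -3999 - 425052659 = -425056658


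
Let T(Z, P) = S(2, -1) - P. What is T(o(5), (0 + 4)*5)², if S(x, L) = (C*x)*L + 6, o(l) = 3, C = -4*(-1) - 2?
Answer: 324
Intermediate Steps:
C = 2 (C = 4 - 2 = 2)
S(x, L) = 6 + 2*L*x (S(x, L) = (2*x)*L + 6 = 2*L*x + 6 = 6 + 2*L*x)
T(Z, P) = 2 - P (T(Z, P) = (6 + 2*(-1)*2) - P = (6 - 4) - P = 2 - P)
T(o(5), (0 + 4)*5)² = (2 - (0 + 4)*5)² = (2 - 4*5)² = (2 - 1*20)² = (2 - 20)² = (-18)² = 324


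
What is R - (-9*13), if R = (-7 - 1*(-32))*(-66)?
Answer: -1533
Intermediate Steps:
R = -1650 (R = (-7 + 32)*(-66) = 25*(-66) = -1650)
R - (-9*13) = -1650 - (-9*13) = -1650 - (-117) = -1650 - 1*(-117) = -1650 + 117 = -1533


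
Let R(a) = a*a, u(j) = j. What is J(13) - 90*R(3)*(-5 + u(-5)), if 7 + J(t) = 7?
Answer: 8100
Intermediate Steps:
R(a) = a**2
J(t) = 0 (J(t) = -7 + 7 = 0)
J(13) - 90*R(3)*(-5 + u(-5)) = 0 - 90*3**2*(-5 - 5) = 0 - 810*(-10) = 0 - 90*(-90) = 0 + 8100 = 8100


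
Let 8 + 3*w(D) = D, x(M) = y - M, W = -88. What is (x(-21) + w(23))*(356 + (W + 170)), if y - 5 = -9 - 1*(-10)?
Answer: 14016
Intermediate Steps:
y = 6 (y = 5 + (-9 - 1*(-10)) = 5 + (-9 + 10) = 5 + 1 = 6)
x(M) = 6 - M
w(D) = -8/3 + D/3
(x(-21) + w(23))*(356 + (W + 170)) = ((6 - 1*(-21)) + (-8/3 + (⅓)*23))*(356 + (-88 + 170)) = ((6 + 21) + (-8/3 + 23/3))*(356 + 82) = (27 + 5)*438 = 32*438 = 14016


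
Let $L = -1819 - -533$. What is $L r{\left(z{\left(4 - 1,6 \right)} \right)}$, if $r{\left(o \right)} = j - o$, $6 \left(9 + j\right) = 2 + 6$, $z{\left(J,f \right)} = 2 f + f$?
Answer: $\frac{99022}{3} \approx 33007.0$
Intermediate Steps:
$L = -1286$ ($L = -1819 + 533 = -1286$)
$z{\left(J,f \right)} = 3 f$
$j = - \frac{23}{3}$ ($j = -9 + \frac{2 + 6}{6} = -9 + \frac{1}{6} \cdot 8 = -9 + \frac{4}{3} = - \frac{23}{3} \approx -7.6667$)
$r{\left(o \right)} = - \frac{23}{3} - o$
$L r{\left(z{\left(4 - 1,6 \right)} \right)} = - 1286 \left(- \frac{23}{3} - 3 \cdot 6\right) = - 1286 \left(- \frac{23}{3} - 18\right) = \left(-1286\right) \left(- \frac{77}{3}\right) = \frac{99022}{3}$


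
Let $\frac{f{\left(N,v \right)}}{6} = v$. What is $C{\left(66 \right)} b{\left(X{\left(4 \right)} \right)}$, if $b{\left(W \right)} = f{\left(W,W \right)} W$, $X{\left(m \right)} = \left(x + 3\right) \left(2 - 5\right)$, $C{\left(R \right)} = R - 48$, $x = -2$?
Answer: $972$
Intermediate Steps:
$f{\left(N,v \right)} = 6 v$
$C{\left(R \right)} = -48 + R$
$X{\left(m \right)} = -3$ ($X{\left(m \right)} = \left(-2 + 3\right) \left(2 - 5\right) = 1 \left(-3\right) = -3$)
$b{\left(W \right)} = 6 W^{2}$ ($b{\left(W \right)} = 6 W W = 6 W^{2}$)
$C{\left(66 \right)} b{\left(X{\left(4 \right)} \right)} = \left(-48 + 66\right) 6 \left(-3\right)^{2} = 18 \cdot 6 \cdot 9 = 18 \cdot 54 = 972$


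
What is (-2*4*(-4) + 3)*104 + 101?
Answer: 3741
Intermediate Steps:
(-2*4*(-4) + 3)*104 + 101 = (-8*(-4) + 3)*104 + 101 = (32 + 3)*104 + 101 = 35*104 + 101 = 3640 + 101 = 3741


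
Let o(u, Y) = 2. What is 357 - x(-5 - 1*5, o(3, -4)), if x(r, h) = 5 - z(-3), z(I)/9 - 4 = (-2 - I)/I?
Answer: 385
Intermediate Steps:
z(I) = 36 + 9*(-2 - I)/I (z(I) = 36 + 9*((-2 - I)/I) = 36 + 9*(-2 - I)/I)
x(r, h) = -28 (x(r, h) = 5 - (27 - 18/(-3)) = 5 - (27 - 18*(-⅓)) = 5 - (27 + 6) = 5 - 1*33 = 5 - 33 = -28)
357 - x(-5 - 1*5, o(3, -4)) = 357 - 1*(-28) = 357 + 28 = 385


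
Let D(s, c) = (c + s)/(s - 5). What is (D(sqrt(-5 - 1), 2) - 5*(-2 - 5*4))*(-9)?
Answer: -30654/31 + 63*I*sqrt(6)/31 ≈ -988.84 + 4.978*I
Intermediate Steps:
D(s, c) = (c + s)/(-5 + s)
(D(sqrt(-5 - 1), 2) - 5*(-2 - 5*4))*(-9) = ((2 + sqrt(-5 - 1))/(-5 + sqrt(-5 - 1)) - 5*(-2 - 5*4))*(-9) = ((2 + sqrt(-6))/(-5 + sqrt(-6)) - 5*(-2 - 20))*(-9) = ((2 + I*sqrt(6))/(-5 + I*sqrt(6)) - 5*(-22))*(-9) = ((2 + I*sqrt(6))/(-5 + I*sqrt(6)) + 110)*(-9) = (110 + (2 + I*sqrt(6))/(-5 + I*sqrt(6)))*(-9) = -990 - 9*(2 + I*sqrt(6))/(-5 + I*sqrt(6))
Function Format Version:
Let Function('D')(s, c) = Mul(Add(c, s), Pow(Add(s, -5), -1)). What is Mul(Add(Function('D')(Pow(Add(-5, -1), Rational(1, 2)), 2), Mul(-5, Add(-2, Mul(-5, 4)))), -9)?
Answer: Add(Rational(-30654, 31), Mul(Rational(63, 31), I, Pow(6, Rational(1, 2)))) ≈ Add(-988.84, Mul(4.9780, I))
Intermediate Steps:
Function('D')(s, c) = Mul(Pow(Add(-5, s), -1), Add(c, s)) (Function('D')(s, c) = Mul(Add(c, s), Pow(Add(-5, s), -1)) = Mul(Pow(Add(-5, s), -1), Add(c, s)))
Mul(Add(Function('D')(Pow(Add(-5, -1), Rational(1, 2)), 2), Mul(-5, Add(-2, Mul(-5, 4)))), -9) = Mul(Add(Mul(Pow(Add(-5, Pow(Add(-5, -1), Rational(1, 2))), -1), Add(2, Pow(Add(-5, -1), Rational(1, 2)))), Mul(-5, Add(-2, Mul(-5, 4)))), -9) = Mul(Add(Mul(Pow(Add(-5, Pow(-6, Rational(1, 2))), -1), Add(2, Pow(-6, Rational(1, 2)))), Mul(-5, Add(-2, -20))), -9) = Mul(Add(Mul(Pow(Add(-5, Mul(I, Pow(6, Rational(1, 2)))), -1), Add(2, Mul(I, Pow(6, Rational(1, 2))))), Mul(-5, -22)), -9) = Mul(Add(Mul(Pow(Add(-5, Mul(I, Pow(6, Rational(1, 2)))), -1), Add(2, Mul(I, Pow(6, Rational(1, 2))))), 110), -9) = Mul(Add(110, Mul(Pow(Add(-5, Mul(I, Pow(6, Rational(1, 2)))), -1), Add(2, Mul(I, Pow(6, Rational(1, 2)))))), -9) = Add(-990, Mul(-9, Pow(Add(-5, Mul(I, Pow(6, Rational(1, 2)))), -1), Add(2, Mul(I, Pow(6, Rational(1, 2))))))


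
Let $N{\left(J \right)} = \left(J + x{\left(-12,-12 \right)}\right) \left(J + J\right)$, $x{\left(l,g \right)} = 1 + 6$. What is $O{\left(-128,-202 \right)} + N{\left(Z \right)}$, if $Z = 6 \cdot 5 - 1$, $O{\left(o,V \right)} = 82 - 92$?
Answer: $2078$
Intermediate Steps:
$O{\left(o,V \right)} = -10$ ($O{\left(o,V \right)} = 82 - 92 = -10$)
$Z = 29$ ($Z = 30 - 1 = 29$)
$x{\left(l,g \right)} = 7$
$N{\left(J \right)} = 2 J \left(7 + J\right)$ ($N{\left(J \right)} = \left(J + 7\right) \left(J + J\right) = \left(7 + J\right) 2 J = 2 J \left(7 + J\right)$)
$O{\left(-128,-202 \right)} + N{\left(Z \right)} = -10 + 2 \cdot 29 \left(7 + 29\right) = -10 + 2 \cdot 29 \cdot 36 = -10 + 2088 = 2078$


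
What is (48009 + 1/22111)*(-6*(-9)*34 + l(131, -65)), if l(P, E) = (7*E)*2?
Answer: 982974002000/22111 ≈ 4.4456e+7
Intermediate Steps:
l(P, E) = 14*E
(48009 + 1/22111)*(-6*(-9)*34 + l(131, -65)) = (48009 + 1/22111)*(-6*(-9)*34 + 14*(-65)) = (48009 + 1/22111)*(54*34 - 910) = 1061527000*(1836 - 910)/22111 = (1061527000/22111)*926 = 982974002000/22111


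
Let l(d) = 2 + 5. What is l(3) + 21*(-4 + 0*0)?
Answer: -77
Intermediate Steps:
l(d) = 7
l(3) + 21*(-4 + 0*0) = 7 + 21*(-4 + 0*0) = 7 + 21*(-4 + 0) = 7 + 21*(-4) = 7 - 84 = -77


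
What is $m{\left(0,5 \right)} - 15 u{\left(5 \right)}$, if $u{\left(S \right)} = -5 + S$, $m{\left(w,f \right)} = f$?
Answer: $5$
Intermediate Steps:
$m{\left(0,5 \right)} - 15 u{\left(5 \right)} = 5 - 15 \left(-5 + 5\right) = 5 - 0 = 5 + 0 = 5$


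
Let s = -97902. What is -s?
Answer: 97902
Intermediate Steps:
-s = -1*(-97902) = 97902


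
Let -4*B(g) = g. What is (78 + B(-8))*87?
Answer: 6960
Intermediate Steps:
B(g) = -g/4
(78 + B(-8))*87 = (78 - ¼*(-8))*87 = (78 + 2)*87 = 80*87 = 6960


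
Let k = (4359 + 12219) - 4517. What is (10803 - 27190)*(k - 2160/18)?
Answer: -195677167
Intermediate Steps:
k = 12061 (k = 16578 - 4517 = 12061)
(10803 - 27190)*(k - 2160/18) = (10803 - 27190)*(12061 - 2160/18) = -16387*(12061 - 2160/18) = -16387*(12061 - 54*20/9) = -16387*(12061 - 120) = -16387*11941 = -195677167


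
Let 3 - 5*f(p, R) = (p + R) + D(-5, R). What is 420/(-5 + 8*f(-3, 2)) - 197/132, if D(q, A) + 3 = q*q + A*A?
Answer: -105599/8844 ≈ -11.940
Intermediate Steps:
D(q, A) = -3 + A**2 + q**2 (D(q, A) = -3 + (q*q + A*A) = -3 + (q**2 + A**2) = -3 + (A**2 + q**2) = -3 + A**2 + q**2)
f(p, R) = -19/5 - R/5 - p/5 - R**2/5 (f(p, R) = 3/5 - ((p + R) + (-3 + R**2 + (-5)**2))/5 = 3/5 - ((R + p) + (-3 + R**2 + 25))/5 = 3/5 - ((R + p) + (22 + R**2))/5 = 3/5 - (22 + R + p + R**2)/5 = 3/5 + (-22/5 - R/5 - p/5 - R**2/5) = -19/5 - R/5 - p/5 - R**2/5)
420/(-5 + 8*f(-3, 2)) - 197/132 = 420/(-5 + 8*(-19/5 - 1/5*2 - 1/5*(-3) - 1/5*2**2)) - 197/132 = 420/(-5 + 8*(-19/5 - 2/5 + 3/5 - 1/5*4)) - 197*1/132 = 420/(-5 + 8*(-19/5 - 2/5 + 3/5 - 4/5)) - 197/132 = 420/(-5 + 8*(-22/5)) - 197/132 = 420/(-5 - 176/5) - 197/132 = 420/(-201/5) - 197/132 = 420*(-5/201) - 197/132 = -700/67 - 197/132 = -105599/8844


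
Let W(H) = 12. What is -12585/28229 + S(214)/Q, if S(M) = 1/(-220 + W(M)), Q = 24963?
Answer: -65345174069/146573549616 ≈ -0.44582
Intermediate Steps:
S(M) = -1/208 (S(M) = 1/(-220 + 12) = 1/(-208) = -1/208)
-12585/28229 + S(214)/Q = -12585/28229 - 1/208/24963 = -12585*1/28229 - 1/208*1/24963 = -12585/28229 - 1/5192304 = -65345174069/146573549616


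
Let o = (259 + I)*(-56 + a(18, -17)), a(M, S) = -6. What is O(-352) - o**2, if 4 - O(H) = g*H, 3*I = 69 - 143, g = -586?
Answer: -1901595808/9 ≈ -2.1129e+8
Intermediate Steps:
I = -74/3 (I = (69 - 143)/3 = (1/3)*(-74) = -74/3 ≈ -24.667)
O(H) = 4 + 586*H (O(H) = 4 - (-586)*H = 4 + 586*H)
o = -43586/3 (o = (259 - 74/3)*(-56 - 6) = (703/3)*(-62) = -43586/3 ≈ -14529.)
O(-352) - o**2 = (4 + 586*(-352)) - (-43586/3)**2 = (4 - 206272) - 1*1899739396/9 = -206268 - 1899739396/9 = -1901595808/9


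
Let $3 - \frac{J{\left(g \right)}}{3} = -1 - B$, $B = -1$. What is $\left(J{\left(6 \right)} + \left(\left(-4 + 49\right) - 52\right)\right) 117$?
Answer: $234$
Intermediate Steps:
$J{\left(g \right)} = 9$ ($J{\left(g \right)} = 9 - 3 \left(-1 - -1\right) = 9 - 3 \left(-1 + 1\right) = 9 - 0 = 9 + 0 = 9$)
$\left(J{\left(6 \right)} + \left(\left(-4 + 49\right) - 52\right)\right) 117 = \left(9 + \left(\left(-4 + 49\right) - 52\right)\right) 117 = \left(9 + \left(45 - 52\right)\right) 117 = \left(9 - 7\right) 117 = 2 \cdot 117 = 234$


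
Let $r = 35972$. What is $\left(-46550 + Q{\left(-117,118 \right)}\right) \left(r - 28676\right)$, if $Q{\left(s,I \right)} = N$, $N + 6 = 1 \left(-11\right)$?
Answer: $-339752832$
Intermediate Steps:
$N = -17$ ($N = -6 + 1 \left(-11\right) = -6 - 11 = -17$)
$Q{\left(s,I \right)} = -17$
$\left(-46550 + Q{\left(-117,118 \right)}\right) \left(r - 28676\right) = \left(-46550 - 17\right) \left(35972 - 28676\right) = \left(-46567\right) 7296 = -339752832$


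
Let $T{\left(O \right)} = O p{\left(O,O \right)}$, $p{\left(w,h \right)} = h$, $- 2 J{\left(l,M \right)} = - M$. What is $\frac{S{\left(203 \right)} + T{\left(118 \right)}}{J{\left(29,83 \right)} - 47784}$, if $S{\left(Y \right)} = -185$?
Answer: $- \frac{27478}{95485} \approx -0.28777$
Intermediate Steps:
$J{\left(l,M \right)} = \frac{M}{2}$ ($J{\left(l,M \right)} = - \frac{\left(-1\right) M}{2} = \frac{M}{2}$)
$T{\left(O \right)} = O^{2}$ ($T{\left(O \right)} = O O = O^{2}$)
$\frac{S{\left(203 \right)} + T{\left(118 \right)}}{J{\left(29,83 \right)} - 47784} = \frac{-185 + 118^{2}}{\frac{1}{2} \cdot 83 - 47784} = \frac{-185 + 13924}{\frac{83}{2} - 47784} = \frac{13739}{- \frac{95485}{2}} = 13739 \left(- \frac{2}{95485}\right) = - \frac{27478}{95485}$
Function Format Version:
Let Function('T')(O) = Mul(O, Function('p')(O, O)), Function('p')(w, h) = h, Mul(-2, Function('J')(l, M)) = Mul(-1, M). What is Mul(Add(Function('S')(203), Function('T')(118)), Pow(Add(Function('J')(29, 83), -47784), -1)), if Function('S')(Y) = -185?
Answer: Rational(-27478, 95485) ≈ -0.28777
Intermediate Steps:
Function('J')(l, M) = Mul(Rational(1, 2), M) (Function('J')(l, M) = Mul(Rational(-1, 2), Mul(-1, M)) = Mul(Rational(1, 2), M))
Function('T')(O) = Pow(O, 2) (Function('T')(O) = Mul(O, O) = Pow(O, 2))
Mul(Add(Function('S')(203), Function('T')(118)), Pow(Add(Function('J')(29, 83), -47784), -1)) = Mul(Add(-185, Pow(118, 2)), Pow(Add(Mul(Rational(1, 2), 83), -47784), -1)) = Mul(Add(-185, 13924), Pow(Add(Rational(83, 2), -47784), -1)) = Mul(13739, Pow(Rational(-95485, 2), -1)) = Mul(13739, Rational(-2, 95485)) = Rational(-27478, 95485)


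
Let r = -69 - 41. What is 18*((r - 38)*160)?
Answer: -426240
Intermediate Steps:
r = -110
18*((r - 38)*160) = 18*((-110 - 38)*160) = 18*(-148*160) = 18*(-23680) = -426240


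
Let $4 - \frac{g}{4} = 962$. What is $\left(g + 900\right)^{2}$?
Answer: $8596624$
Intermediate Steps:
$g = -3832$ ($g = 16 - 3848 = -3832$)
$\left(g + 900\right)^{2} = \left(-3832 + 900\right)^{2} = \left(-2932\right)^{2} = 8596624$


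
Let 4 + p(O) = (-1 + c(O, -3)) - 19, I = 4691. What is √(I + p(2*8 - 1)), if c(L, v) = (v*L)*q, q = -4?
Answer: √4847 ≈ 69.620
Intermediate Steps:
c(L, v) = -4*L*v (c(L, v) = (v*L)*(-4) = (L*v)*(-4) = -4*L*v)
p(O) = -24 + 12*O (p(O) = -4 + ((-1 - 4*O*(-3)) - 19) = -4 + ((-1 + 12*O) - 19) = -4 + (-20 + 12*O) = -24 + 12*O)
√(I + p(2*8 - 1)) = √(4691 + (-24 + 12*(2*8 - 1))) = √(4691 + (-24 + 12*(16 - 1))) = √(4691 + (-24 + 12*15)) = √(4691 + (-24 + 180)) = √(4691 + 156) = √4847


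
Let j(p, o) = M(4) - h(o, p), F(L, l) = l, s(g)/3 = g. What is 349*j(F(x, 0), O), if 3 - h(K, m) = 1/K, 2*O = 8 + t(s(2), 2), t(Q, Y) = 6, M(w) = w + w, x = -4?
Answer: 12564/7 ≈ 1794.9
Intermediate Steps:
s(g) = 3*g
M(w) = 2*w
O = 7 (O = (8 + 6)/2 = (½)*14 = 7)
h(K, m) = 3 - 1/K
j(p, o) = 5 + 1/o (j(p, o) = 2*4 - (3 - 1/o) = 8 + (-3 + 1/o) = 5 + 1/o)
349*j(F(x, 0), O) = 349*(5 + 1/7) = 349*(5 + ⅐) = 349*(36/7) = 12564/7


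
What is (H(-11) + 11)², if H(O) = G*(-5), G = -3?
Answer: 676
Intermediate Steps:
H(O) = 15 (H(O) = -3*(-5) = 15)
(H(-11) + 11)² = (15 + 11)² = 26² = 676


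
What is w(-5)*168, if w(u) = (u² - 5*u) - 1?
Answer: 8232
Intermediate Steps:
w(u) = -1 + u² - 5*u
w(-5)*168 = (-1 + (-5)² - 5*(-5))*168 = (-1 + 25 + 25)*168 = 49*168 = 8232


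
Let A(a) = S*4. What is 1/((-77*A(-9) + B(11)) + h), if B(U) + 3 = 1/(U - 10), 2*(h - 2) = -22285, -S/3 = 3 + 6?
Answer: -2/5653 ≈ -0.00035379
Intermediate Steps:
S = -27 (S = -3*(3 + 6) = -3*9 = -27)
h = -22281/2 (h = 2 + (½)*(-22285) = 2 - 22285/2 = -22281/2 ≈ -11141.)
A(a) = -108 (A(a) = -27*4 = -108)
B(U) = -3 + 1/(-10 + U) (B(U) = -3 + 1/(U - 10) = -3 + 1/(-10 + U))
1/((-77*A(-9) + B(11)) + h) = 1/((-77*(-108) + (31 - 3*11)/(-10 + 11)) - 22281/2) = 1/((8316 + (31 - 33)/1) - 22281/2) = 1/((8316 + 1*(-2)) - 22281/2) = 1/((8316 - 2) - 22281/2) = 1/(8314 - 22281/2) = 1/(-5653/2) = -2/5653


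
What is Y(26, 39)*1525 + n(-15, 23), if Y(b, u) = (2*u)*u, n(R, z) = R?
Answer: 4639035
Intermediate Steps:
Y(b, u) = 2*u²
Y(26, 39)*1525 + n(-15, 23) = (2*39²)*1525 - 15 = (2*1521)*1525 - 15 = 3042*1525 - 15 = 4639050 - 15 = 4639035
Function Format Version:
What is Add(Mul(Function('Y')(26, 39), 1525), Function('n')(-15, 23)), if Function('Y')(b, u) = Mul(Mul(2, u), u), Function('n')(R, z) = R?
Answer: 4639035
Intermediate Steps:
Function('Y')(b, u) = Mul(2, Pow(u, 2))
Add(Mul(Function('Y')(26, 39), 1525), Function('n')(-15, 23)) = Add(Mul(Mul(2, Pow(39, 2)), 1525), -15) = Add(Mul(Mul(2, 1521), 1525), -15) = Add(Mul(3042, 1525), -15) = Add(4639050, -15) = 4639035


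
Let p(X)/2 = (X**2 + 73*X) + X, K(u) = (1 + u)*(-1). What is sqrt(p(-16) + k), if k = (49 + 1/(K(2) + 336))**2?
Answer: 2*sqrt(15116785)/333 ≈ 23.352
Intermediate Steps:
K(u) = -1 - u
p(X) = 2*X**2 + 148*X (p(X) = 2*((X**2 + 73*X) + X) = 2*(X**2 + 74*X) = 2*X**2 + 148*X)
k = 266277124/110889 (k = (49 + 1/((-1 - 1*2) + 336))**2 = (49 + 1/((-1 - 2) + 336))**2 = (49 + 1/(-3 + 336))**2 = (49 + 1/333)**2 = (16318/333)**2 = 266277124/110889 ≈ 2401.3)
sqrt(p(-16) + k) = sqrt(2*(-16)*(74 - 16) + 266277124/110889) = sqrt(2*(-16)*58 + 266277124/110889) = sqrt(-1856 + 266277124/110889) = sqrt(60467140/110889) = 2*sqrt(15116785)/333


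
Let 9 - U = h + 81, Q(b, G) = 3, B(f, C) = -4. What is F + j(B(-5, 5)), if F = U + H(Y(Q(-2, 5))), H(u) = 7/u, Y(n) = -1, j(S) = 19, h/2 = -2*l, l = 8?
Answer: -28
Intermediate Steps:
h = -32 (h = 2*(-2*8) = 2*(-16) = -32)
U = -40 (U = 9 - (-32 + 81) = 9 - 1*49 = 9 - 49 = -40)
F = -47 (F = -40 + 7/(-1) = -40 + 7*(-1) = -40 - 7 = -47)
F + j(B(-5, 5)) = -47 + 19 = -28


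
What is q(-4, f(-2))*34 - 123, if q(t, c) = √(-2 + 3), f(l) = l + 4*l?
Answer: -89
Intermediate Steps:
f(l) = 5*l
q(t, c) = 1 (q(t, c) = √1 = 1)
q(-4, f(-2))*34 - 123 = 1*34 - 123 = 34 - 123 = -89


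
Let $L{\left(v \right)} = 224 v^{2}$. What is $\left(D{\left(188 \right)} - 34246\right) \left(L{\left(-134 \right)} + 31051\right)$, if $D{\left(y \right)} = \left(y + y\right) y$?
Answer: $147706532190$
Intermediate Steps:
$D{\left(y \right)} = 2 y^{2}$ ($D{\left(y \right)} = 2 y y = 2 y^{2}$)
$\left(D{\left(188 \right)} - 34246\right) \left(L{\left(-134 \right)} + 31051\right) = \left(2 \cdot 188^{2} - 34246\right) \left(224 \left(-134\right)^{2} + 31051\right) = \left(2 \cdot 35344 - 34246\right) \left(224 \cdot 17956 + 31051\right) = \left(70688 - 34246\right) \left(4022144 + 31051\right) = 36442 \cdot 4053195 = 147706532190$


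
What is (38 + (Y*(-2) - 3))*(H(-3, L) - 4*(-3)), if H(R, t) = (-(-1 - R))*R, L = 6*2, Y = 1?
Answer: 594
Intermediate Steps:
L = 12
H(R, t) = R*(1 + R) (H(R, t) = (1 + R)*R = R*(1 + R))
(38 + (Y*(-2) - 3))*(H(-3, L) - 4*(-3)) = (38 + (1*(-2) - 3))*(-3*(1 - 3) - 4*(-3)) = (38 + (-2 - 3))*(-3*(-2) + 12) = (38 - 5)*(6 + 12) = 33*18 = 594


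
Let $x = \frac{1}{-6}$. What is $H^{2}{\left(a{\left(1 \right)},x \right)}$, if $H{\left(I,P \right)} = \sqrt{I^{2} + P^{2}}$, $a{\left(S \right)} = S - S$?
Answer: $\frac{1}{36} \approx 0.027778$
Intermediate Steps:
$x = - \frac{1}{6} \approx -0.16667$
$a{\left(S \right)} = 0$
$H^{2}{\left(a{\left(1 \right)},x \right)} = \left(\sqrt{0^{2} + \left(- \frac{1}{6}\right)^{2}}\right)^{2} = \left(\sqrt{0 + \frac{1}{36}}\right)^{2} = \left(\sqrt{\frac{1}{36}}\right)^{2} = \left(\frac{1}{6}\right)^{2} = \frac{1}{36}$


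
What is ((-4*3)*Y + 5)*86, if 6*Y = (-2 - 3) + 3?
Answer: 774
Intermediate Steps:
Y = -1/3 (Y = ((-2 - 3) + 3)/6 = (-5 + 3)/6 = (1/6)*(-2) = -1/3 ≈ -0.33333)
((-4*3)*Y + 5)*86 = (-4*3*(-1/3) + 5)*86 = (-12*(-1/3) + 5)*86 = (4 + 5)*86 = 9*86 = 774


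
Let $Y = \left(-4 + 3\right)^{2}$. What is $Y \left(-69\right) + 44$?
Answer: $-25$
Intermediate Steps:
$Y = 1$ ($Y = \left(-1\right)^{2} = 1$)
$Y \left(-69\right) + 44 = 1 \left(-69\right) + 44 = -69 + 44 = -25$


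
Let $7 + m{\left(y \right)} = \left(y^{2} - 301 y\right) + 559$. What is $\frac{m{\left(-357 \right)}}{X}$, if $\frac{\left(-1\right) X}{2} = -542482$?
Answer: $\frac{117729}{542482} \approx 0.21702$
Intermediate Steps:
$m{\left(y \right)} = 552 + y^{2} - 301 y$ ($m{\left(y \right)} = -7 + \left(\left(y^{2} - 301 y\right) + 559\right) = -7 + \left(559 + y^{2} - 301 y\right) = 552 + y^{2} - 301 y$)
$X = 1084964$ ($X = \left(-2\right) \left(-542482\right) = 1084964$)
$\frac{m{\left(-357 \right)}}{X} = \frac{552 + \left(-357\right)^{2} - -107457}{1084964} = \left(552 + 127449 + 107457\right) \frac{1}{1084964} = 235458 \cdot \frac{1}{1084964} = \frac{117729}{542482}$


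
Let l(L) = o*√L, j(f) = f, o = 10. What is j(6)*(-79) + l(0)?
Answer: -474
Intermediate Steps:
l(L) = 10*√L
j(6)*(-79) + l(0) = 6*(-79) + 10*√0 = -474 + 10*0 = -474 + 0 = -474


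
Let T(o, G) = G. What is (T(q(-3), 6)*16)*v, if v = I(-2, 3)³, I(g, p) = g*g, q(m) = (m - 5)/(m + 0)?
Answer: 6144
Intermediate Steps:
q(m) = (-5 + m)/m
I(g, p) = g²
v = 64 (v = ((-2)²)³ = 4³ = 64)
(T(q(-3), 6)*16)*v = (6*16)*64 = 96*64 = 6144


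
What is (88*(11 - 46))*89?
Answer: -274120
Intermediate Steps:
(88*(11 - 46))*89 = (88*(-35))*89 = -3080*89 = -274120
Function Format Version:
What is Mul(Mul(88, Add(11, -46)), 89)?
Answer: -274120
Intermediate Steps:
Mul(Mul(88, Add(11, -46)), 89) = Mul(Mul(88, -35), 89) = Mul(-3080, 89) = -274120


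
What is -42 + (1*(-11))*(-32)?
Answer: 310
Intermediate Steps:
-42 + (1*(-11))*(-32) = -42 - 11*(-32) = -42 + 352 = 310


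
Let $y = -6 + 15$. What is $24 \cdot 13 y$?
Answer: $2808$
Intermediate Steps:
$y = 9$
$24 \cdot 13 y = 24 \cdot 13 \cdot 9 = 312 \cdot 9 = 2808$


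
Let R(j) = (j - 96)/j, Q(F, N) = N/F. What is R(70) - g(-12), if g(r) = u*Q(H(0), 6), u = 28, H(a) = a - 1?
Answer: 5867/35 ≈ 167.63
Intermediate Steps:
H(a) = -1 + a
R(j) = (-96 + j)/j
g(r) = -168 (g(r) = 28*(6/(-1 + 0)) = 28*(6/(-1)) = 28*(6*(-1)) = 28*(-6) = -168)
R(70) - g(-12) = (-96 + 70)/70 - 1*(-168) = (1/70)*(-26) + 168 = -13/35 + 168 = 5867/35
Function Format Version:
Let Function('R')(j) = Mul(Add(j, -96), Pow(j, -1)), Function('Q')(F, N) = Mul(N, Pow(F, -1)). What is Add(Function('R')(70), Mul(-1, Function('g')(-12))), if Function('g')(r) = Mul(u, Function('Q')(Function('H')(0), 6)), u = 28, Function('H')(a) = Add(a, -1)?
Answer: Rational(5867, 35) ≈ 167.63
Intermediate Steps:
Function('H')(a) = Add(-1, a)
Function('R')(j) = Mul(Pow(j, -1), Add(-96, j)) (Function('R')(j) = Mul(Add(-96, j), Pow(j, -1)) = Mul(Pow(j, -1), Add(-96, j)))
Function('g')(r) = -168 (Function('g')(r) = Mul(28, Mul(6, Pow(Add(-1, 0), -1))) = Mul(28, Mul(6, Pow(-1, -1))) = Mul(28, Mul(6, -1)) = Mul(28, -6) = -168)
Add(Function('R')(70), Mul(-1, Function('g')(-12))) = Add(Mul(Pow(70, -1), Add(-96, 70)), Mul(-1, -168)) = Add(Mul(Rational(1, 70), -26), 168) = Add(Rational(-13, 35), 168) = Rational(5867, 35)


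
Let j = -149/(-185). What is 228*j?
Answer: 33972/185 ≈ 183.63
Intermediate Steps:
j = 149/185 (j = -149*(-1/185) = 149/185 ≈ 0.80541)
228*j = 228*(149/185) = 33972/185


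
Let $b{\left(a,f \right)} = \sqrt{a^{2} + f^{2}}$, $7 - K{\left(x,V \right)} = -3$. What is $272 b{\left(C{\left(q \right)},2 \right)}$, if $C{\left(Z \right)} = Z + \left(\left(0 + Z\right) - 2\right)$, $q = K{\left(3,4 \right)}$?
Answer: $544 \sqrt{82} \approx 4926.1$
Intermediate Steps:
$K{\left(x,V \right)} = 10$ ($K{\left(x,V \right)} = 7 - -3 = 7 + 3 = 10$)
$q = 10$
$C{\left(Z \right)} = -2 + 2 Z$ ($C{\left(Z \right)} = Z + \left(Z - 2\right) = Z + \left(-2 + Z\right) = -2 + 2 Z$)
$272 b{\left(C{\left(q \right)},2 \right)} = 272 \sqrt{\left(-2 + 2 \cdot 10\right)^{2} + 2^{2}} = 272 \sqrt{\left(-2 + 20\right)^{2} + 4} = 272 \sqrt{18^{2} + 4} = 272 \sqrt{324 + 4} = 272 \sqrt{328} = 272 \cdot 2 \sqrt{82} = 544 \sqrt{82}$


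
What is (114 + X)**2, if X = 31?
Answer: 21025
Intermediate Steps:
(114 + X)**2 = (114 + 31)**2 = 145**2 = 21025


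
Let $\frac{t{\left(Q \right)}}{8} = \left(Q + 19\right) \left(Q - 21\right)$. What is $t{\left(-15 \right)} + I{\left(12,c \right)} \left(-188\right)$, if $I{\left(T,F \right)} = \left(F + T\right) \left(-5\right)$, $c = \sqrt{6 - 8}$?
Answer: $10128 + 940 i \sqrt{2} \approx 10128.0 + 1329.4 i$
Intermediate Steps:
$t{\left(Q \right)} = 8 \left(-21 + Q\right) \left(19 + Q\right)$ ($t{\left(Q \right)} = 8 \left(Q + 19\right) \left(Q - 21\right) = 8 \left(19 + Q\right) \left(-21 + Q\right) = 8 \left(-21 + Q\right) \left(19 + Q\right)$)
$c = i \sqrt{2}$ ($c = \sqrt{-2} = i \sqrt{2} \approx 1.4142 i$)
$I{\left(T,F \right)} = - 5 F - 5 T$
$t{\left(-15 \right)} + I{\left(12,c \right)} \left(-188\right) = \left(-3192 - -240 + 8 \left(-15\right)^{2}\right) + \left(- 5 i \sqrt{2} - 60\right) \left(-188\right) = \left(-3192 + 240 + 8 \cdot 225\right) + \left(- 5 i \sqrt{2} - 60\right) \left(-188\right) = \left(-3192 + 240 + 1800\right) + \left(-60 - 5 i \sqrt{2}\right) \left(-188\right) = -1152 + \left(11280 + 940 i \sqrt{2}\right) = 10128 + 940 i \sqrt{2}$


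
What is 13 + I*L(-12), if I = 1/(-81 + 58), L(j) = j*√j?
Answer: 13 + 24*I*√3/23 ≈ 13.0 + 1.8074*I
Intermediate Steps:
L(j) = j^(3/2)
I = -1/23 (I = 1/(-23) = -1/23 ≈ -0.043478)
13 + I*L(-12) = 13 - (-24)*I*√3/23 = 13 + 24*I*√3/23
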